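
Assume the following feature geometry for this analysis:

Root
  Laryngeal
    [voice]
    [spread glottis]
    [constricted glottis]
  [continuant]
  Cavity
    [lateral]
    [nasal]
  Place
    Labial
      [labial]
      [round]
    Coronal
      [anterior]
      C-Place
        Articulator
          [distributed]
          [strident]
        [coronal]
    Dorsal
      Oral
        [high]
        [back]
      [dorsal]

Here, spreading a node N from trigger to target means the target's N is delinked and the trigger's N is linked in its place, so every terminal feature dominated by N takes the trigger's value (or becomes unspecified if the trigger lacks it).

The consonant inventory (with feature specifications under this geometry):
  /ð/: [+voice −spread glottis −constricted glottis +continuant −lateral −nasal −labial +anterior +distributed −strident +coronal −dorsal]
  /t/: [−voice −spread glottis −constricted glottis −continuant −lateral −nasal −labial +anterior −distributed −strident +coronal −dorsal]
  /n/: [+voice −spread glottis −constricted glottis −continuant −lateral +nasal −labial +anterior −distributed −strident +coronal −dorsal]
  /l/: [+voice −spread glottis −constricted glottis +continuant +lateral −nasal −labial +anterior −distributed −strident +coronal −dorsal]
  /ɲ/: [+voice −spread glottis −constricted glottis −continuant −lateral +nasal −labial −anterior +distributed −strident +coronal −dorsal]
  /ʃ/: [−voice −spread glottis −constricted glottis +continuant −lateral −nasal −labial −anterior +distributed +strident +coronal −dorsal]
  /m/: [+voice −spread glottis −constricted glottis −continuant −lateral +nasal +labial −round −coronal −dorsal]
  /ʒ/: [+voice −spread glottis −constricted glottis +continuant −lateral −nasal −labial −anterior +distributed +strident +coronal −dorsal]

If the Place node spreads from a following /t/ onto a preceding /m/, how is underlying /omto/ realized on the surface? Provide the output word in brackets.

[onto]

The Place node dominates the terminals [labial], [round], [anterior], [distributed], [strident], [coronal], [high], [back], [dorsal].
Spreading Place from /t/ onto /m/ replaces those values with /t/'s: [−labial], [+anterior], [−distributed], [−strident], [+coronal], [−dorsal]. Features outside Place ([voice], [spread glottis], [constricted glottis], …) stay as in /m/.
The resulting bundle matches /n/ in the inventory; substituting it for /m/ gives [onto].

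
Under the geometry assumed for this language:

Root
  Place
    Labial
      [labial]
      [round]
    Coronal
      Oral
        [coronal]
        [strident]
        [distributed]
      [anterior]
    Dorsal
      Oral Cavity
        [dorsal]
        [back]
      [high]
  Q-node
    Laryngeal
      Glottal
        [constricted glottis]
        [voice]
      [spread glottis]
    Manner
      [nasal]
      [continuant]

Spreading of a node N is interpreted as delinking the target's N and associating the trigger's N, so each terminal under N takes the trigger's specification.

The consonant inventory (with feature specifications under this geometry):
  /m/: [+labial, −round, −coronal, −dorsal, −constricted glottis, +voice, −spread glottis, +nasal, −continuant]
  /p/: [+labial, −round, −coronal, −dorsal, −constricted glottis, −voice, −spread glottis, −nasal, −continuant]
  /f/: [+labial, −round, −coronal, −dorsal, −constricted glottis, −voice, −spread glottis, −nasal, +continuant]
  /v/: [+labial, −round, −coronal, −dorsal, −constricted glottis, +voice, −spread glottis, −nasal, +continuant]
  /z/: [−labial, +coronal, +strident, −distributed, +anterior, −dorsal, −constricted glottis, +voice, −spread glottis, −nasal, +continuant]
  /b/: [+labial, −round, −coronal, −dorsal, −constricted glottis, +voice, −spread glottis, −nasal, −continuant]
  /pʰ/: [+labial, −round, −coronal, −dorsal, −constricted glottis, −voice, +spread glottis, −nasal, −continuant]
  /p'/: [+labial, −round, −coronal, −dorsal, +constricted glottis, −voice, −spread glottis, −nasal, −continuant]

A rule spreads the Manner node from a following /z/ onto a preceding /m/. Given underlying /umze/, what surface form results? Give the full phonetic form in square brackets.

[uvze]

Terminals under Manner in this geometry: [nasal], [continuant].
Spreading Manner from /z/ onto /m/ replaces those values with /z/'s: [−nasal], [+continuant]. Features outside Manner ([labial], [round], [coronal], …) stay as in /m/.
This feature bundle is that of [v], so /umze/ surfaces as [uvze].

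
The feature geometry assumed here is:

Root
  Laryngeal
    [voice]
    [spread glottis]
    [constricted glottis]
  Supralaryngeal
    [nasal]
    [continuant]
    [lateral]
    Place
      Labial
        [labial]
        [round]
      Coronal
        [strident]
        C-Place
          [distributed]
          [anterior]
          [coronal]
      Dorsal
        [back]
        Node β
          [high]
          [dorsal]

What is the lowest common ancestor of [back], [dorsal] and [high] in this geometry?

Dorsal

[back]: Root / Supralaryngeal / Place / Dorsal / [back].
[dorsal]: Root / Supralaryngeal / Place / Dorsal / Node β / [dorsal].
[high]: Root / Supralaryngeal / Place / Dorsal / Node β / [high].
The lowest node appearing on every path is Dorsal; each proper daughter of Dorsal fails to dominate at least one of the listed features.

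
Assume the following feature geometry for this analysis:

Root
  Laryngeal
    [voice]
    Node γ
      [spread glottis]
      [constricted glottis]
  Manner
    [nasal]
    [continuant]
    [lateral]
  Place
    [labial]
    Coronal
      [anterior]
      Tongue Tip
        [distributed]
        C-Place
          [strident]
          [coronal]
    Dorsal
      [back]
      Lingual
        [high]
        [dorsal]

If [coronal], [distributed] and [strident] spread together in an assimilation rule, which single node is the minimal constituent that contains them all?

[coronal]: Root / Place / Coronal / Tongue Tip / C-Place / [coronal].
[distributed]: Root / Place / Coronal / Tongue Tip / [distributed].
[strident]: Root / Place / Coronal / Tongue Tip / C-Place / [strident].
These paths first converge at Tongue Tip; no daughter of Tongue Tip dominates all 3 features, so Tongue Tip is the minimal constituent.

Tongue Tip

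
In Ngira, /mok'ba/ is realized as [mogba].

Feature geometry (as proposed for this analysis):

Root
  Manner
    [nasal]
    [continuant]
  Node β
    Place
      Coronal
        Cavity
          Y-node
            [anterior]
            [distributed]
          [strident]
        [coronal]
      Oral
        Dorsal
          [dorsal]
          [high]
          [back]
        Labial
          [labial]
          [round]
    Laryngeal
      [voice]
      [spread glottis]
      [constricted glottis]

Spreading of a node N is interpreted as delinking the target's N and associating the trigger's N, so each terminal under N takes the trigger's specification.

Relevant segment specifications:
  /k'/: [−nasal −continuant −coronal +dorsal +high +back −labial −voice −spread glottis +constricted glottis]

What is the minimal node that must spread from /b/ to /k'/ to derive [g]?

Laryngeal

The alternation /k'/ → [g] changes [voice], [constricted glottis] and nothing else.
In this geometry the lowest node dominating all of them is Laryngeal: every daughter of Laryngeal dominates only a proper subset, so no lower node suffices.
Delinking /k'/'s Laryngeal and associating /b/'s Laryngeal gives precisely the feature bundle of [g].
Since [dorsal], [labial] are preserved even though /b/ disagrees there, no node above Laryngeal spread.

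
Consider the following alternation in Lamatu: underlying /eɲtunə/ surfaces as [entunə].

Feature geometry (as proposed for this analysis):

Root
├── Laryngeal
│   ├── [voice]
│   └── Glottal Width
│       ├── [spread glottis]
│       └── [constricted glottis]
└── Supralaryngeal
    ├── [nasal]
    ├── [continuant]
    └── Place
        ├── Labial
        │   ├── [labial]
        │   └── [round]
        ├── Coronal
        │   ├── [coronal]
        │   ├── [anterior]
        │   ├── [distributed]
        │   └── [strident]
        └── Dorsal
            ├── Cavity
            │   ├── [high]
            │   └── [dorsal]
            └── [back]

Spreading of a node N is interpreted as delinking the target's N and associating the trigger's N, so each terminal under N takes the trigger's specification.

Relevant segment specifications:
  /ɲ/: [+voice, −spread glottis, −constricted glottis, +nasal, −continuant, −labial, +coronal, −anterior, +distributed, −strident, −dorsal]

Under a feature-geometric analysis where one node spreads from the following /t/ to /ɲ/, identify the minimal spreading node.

Coronal

Comparing /ɲ/ with its surface form [n], the features that change are [anterior], [distributed].
Tracing each changed feature up the tree, the paths first meet at Coronal; any lower node misses at least one of them.
Delinking /ɲ/'s Coronal and associating /t/'s Coronal gives precisely the feature bundle of [n].
Features on which the two segments disagree outside Coronal, such as [voice], [nasal], are unchanged — nothing dominating them spread, and Coronal is the minimal sufficient constituent.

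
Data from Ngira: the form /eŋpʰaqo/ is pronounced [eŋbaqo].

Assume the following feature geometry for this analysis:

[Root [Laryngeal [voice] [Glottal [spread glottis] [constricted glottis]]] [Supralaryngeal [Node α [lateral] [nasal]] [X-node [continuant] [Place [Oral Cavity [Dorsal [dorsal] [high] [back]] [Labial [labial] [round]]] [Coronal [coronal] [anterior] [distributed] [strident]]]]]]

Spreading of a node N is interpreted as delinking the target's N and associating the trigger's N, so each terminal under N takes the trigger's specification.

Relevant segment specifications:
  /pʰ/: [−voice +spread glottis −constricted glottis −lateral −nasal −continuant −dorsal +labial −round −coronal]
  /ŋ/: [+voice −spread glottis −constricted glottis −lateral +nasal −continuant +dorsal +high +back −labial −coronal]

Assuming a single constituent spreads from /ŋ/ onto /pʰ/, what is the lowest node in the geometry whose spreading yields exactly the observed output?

Feature comparison: [voice], [spread glottis] differ between /pʰ/ and [b]; the remaining terminals match.
These terminals are all dominated by Laryngeal, and no proper subconstituent of Laryngeal covers them all; Laryngeal is their lowest common ancestor.
Delinking /pʰ/'s Laryngeal and associating /ŋ/'s Laryngeal gives precisely the feature bundle of [b].
Had Root spread, [dorsal], [labial] would have taken /ŋ/'s values; they stay as in /pʰ/, confirming the spreading constituent is exactly Laryngeal.

Laryngeal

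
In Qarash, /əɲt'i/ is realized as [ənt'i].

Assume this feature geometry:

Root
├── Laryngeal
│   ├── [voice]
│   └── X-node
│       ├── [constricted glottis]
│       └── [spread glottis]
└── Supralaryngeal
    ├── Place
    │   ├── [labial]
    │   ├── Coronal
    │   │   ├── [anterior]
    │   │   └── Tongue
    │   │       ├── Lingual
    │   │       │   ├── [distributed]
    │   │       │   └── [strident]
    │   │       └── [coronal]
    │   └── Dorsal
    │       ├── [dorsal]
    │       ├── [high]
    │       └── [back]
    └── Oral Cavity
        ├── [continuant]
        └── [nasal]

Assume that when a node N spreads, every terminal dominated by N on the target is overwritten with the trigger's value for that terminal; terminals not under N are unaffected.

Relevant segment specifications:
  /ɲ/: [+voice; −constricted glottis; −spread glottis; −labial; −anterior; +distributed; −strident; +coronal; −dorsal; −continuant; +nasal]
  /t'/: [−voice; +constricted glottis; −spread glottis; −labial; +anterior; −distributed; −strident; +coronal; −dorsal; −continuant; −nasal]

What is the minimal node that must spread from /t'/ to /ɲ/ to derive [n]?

Feature comparison: [anterior], [distributed] differ between /ɲ/ and [n]; the remaining terminals match.
Tracing each changed feature up the tree, the paths first meet at Coronal; any lower node misses at least one of them.
If Coronal spreads, every terminal under it takes /t'/'s value, producing [n] as observed.
[constricted glottis], [nasal] stay as in /ɲ/ although /t'/ differs there, so no node dominating them spread; among the remaining candidates Coronal is the lowest that derives the output.

Coronal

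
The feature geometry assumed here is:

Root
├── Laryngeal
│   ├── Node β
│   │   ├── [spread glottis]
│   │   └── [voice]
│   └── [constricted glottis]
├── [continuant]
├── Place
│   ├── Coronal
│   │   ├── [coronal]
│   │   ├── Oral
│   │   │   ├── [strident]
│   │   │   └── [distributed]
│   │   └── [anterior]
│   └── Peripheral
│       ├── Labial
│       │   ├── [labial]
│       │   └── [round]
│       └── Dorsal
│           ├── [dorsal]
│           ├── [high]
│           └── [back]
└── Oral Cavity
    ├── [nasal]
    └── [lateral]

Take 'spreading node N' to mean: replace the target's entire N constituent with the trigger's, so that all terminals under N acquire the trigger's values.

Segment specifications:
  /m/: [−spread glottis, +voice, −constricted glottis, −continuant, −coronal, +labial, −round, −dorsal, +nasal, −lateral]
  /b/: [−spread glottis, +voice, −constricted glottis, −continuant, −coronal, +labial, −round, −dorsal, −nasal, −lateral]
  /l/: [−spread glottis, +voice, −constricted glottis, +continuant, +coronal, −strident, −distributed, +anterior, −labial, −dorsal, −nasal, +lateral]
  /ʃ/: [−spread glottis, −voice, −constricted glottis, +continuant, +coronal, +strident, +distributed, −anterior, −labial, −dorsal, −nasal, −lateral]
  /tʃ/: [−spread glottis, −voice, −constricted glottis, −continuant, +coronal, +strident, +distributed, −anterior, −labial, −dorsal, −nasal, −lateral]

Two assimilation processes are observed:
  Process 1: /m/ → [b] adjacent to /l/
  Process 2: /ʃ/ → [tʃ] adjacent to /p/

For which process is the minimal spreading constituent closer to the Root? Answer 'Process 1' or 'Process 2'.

Process 2

Process 1 alters [nasal]; the lowest dominating node is [nasal] (depth 2 from Root).
Process 2: the feature that changes is [continuant]; the minimal node is [continuant] (depth 1).
Depth 1 < depth 2; Process 2 involves the structurally higher constituent [continuant].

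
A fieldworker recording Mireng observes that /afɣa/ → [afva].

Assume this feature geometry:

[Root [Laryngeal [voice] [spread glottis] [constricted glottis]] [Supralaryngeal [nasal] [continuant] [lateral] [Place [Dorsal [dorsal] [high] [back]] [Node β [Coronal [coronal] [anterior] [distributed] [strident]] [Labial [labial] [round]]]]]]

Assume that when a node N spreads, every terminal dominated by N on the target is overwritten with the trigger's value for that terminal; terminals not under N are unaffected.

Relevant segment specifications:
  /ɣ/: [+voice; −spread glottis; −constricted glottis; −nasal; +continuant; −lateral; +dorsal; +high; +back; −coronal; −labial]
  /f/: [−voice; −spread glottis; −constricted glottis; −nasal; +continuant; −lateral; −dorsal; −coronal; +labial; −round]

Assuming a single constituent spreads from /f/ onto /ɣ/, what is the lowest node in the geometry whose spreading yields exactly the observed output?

/ɣ/ and [v] differ in [labial], [round], [dorsal], [high], [back]; every other specified feature is identical.
In this geometry the lowest node dominating all of them is Place: every daughter of Place dominates only a proper subset, so no lower node suffices.
Delinking /ɣ/'s Place and associating /f/'s Place gives precisely the feature bundle of [v].
[voice] stays as in /ɣ/ although /f/ differs there, so no node dominating it spread; among the remaining candidates Place is the lowest that derives the output.

Place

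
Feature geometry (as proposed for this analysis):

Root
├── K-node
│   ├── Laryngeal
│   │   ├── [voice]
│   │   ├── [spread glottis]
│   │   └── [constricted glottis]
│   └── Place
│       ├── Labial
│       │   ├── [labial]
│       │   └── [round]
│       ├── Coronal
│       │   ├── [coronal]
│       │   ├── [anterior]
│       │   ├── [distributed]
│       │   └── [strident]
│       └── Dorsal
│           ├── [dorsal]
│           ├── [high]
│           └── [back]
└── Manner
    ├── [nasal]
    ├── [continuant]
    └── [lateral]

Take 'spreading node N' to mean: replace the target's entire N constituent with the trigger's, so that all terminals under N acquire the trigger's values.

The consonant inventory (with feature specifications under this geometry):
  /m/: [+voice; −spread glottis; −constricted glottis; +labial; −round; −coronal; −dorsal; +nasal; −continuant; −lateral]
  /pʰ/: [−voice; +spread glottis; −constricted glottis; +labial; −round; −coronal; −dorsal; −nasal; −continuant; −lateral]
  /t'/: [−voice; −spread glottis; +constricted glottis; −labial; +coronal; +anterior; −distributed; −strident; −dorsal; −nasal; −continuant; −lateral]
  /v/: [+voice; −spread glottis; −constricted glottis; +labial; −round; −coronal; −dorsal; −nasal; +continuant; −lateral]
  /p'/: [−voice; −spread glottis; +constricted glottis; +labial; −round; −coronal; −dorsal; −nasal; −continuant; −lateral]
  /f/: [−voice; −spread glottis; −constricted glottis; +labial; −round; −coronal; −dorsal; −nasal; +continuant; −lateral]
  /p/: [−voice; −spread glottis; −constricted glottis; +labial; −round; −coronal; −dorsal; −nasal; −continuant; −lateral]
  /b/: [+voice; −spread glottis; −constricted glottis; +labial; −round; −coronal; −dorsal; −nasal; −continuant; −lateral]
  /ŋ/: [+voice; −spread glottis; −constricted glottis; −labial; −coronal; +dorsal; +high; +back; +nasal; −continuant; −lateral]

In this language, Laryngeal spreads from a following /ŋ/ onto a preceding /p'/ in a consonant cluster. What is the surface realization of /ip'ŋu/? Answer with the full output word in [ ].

[ibŋu]

Laryngeal immediately or transitively dominates [voice], [spread glottis], [constricted glottis].
After delinking /p'/'s Laryngeal and linking /ŋ/'s, the affected terminals become [+voice], [−spread glottis], [−constricted glottis]; [labial], [round], [coronal], … (outside Laryngeal) are retained from /p'/.
Among the inventory, only /b/ has exactly this specification, giving the surface form [ibŋu].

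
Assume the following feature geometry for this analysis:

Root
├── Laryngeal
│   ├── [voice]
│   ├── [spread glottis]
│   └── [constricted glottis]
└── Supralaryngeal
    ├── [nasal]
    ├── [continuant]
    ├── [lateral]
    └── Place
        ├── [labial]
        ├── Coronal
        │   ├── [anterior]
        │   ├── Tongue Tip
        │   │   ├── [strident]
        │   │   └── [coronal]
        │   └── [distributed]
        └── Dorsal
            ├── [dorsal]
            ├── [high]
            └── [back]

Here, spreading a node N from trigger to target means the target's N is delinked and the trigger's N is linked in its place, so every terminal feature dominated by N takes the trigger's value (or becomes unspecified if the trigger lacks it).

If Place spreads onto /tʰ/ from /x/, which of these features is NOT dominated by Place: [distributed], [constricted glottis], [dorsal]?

[constricted glottis]

Place dominates exactly [labial], [anterior], [strident], [coronal], [distributed], [dorsal], [high], [back].
[distributed], [dorsal] all lie under Place, so they are overwritten when Place spreads.
[constricted glottis] attaches under Laryngeal, not under Place, so /tʰ/ retains its own value for [constricted glottis].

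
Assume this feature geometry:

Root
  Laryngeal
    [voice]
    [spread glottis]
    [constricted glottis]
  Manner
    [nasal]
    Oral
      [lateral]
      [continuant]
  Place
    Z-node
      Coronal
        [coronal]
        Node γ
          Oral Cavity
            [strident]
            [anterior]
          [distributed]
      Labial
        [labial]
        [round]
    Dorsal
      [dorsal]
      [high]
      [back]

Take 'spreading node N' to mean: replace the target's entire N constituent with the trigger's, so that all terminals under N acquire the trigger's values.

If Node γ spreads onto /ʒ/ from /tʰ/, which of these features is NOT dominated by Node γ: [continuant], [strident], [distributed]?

[continuant]

Node γ dominates exactly [strident], [anterior], [distributed].
Spreading Node γ replaces [distributed], [strident] with the trigger's values, since each sits inside the Node γ constituent.
[continuant] attaches under Oral, not under Node γ, so /ʒ/ retains its own value for [continuant].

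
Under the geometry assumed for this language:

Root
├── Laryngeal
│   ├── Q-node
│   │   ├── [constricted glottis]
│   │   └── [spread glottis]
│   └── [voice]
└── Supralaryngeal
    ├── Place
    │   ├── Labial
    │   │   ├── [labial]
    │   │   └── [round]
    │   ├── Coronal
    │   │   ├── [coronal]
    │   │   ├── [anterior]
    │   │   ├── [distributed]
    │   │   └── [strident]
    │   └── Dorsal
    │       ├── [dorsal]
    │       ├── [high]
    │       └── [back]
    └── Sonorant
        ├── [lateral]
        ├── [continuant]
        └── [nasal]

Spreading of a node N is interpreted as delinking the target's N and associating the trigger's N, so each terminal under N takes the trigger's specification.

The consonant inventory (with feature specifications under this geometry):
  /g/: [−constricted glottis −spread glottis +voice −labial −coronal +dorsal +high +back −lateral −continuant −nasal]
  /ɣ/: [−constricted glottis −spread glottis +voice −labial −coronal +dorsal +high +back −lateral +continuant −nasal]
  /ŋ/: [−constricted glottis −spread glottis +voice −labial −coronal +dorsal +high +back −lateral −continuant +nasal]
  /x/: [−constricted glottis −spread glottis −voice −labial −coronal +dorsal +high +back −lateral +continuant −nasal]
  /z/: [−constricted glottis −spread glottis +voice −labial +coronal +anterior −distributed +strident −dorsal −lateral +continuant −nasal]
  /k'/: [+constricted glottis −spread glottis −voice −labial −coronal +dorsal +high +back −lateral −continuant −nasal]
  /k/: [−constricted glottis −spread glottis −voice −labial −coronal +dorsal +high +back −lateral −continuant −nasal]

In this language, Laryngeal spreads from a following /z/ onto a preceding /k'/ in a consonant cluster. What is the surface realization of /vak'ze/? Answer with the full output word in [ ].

[vagze]

The Laryngeal node dominates the terminals [constricted glottis], [spread glottis], [voice].
Spreading Laryngeal from /z/ onto /k'/ replaces those values with /z/'s: [−constricted glottis], [−spread glottis], [+voice]. Features outside Laryngeal ([labial], [coronal], [dorsal], …) stay as in /k'/.
The resulting bundle matches /g/ in the inventory; substituting it for /k'/ gives [vagze].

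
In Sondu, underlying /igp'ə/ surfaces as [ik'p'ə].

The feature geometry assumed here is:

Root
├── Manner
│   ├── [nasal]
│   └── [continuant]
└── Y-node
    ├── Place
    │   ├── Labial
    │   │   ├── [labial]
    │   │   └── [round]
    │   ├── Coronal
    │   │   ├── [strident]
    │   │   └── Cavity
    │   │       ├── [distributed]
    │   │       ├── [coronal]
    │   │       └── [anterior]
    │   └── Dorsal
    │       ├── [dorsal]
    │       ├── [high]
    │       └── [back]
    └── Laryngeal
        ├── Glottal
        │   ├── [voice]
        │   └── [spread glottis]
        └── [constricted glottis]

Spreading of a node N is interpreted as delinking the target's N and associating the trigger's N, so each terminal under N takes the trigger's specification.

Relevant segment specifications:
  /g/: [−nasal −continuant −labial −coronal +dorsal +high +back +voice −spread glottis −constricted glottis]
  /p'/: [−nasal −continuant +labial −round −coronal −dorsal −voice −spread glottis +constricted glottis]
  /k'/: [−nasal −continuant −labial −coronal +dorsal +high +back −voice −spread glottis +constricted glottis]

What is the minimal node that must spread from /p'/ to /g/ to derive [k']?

Laryngeal

Feature comparison: [voice], [constricted glottis] differ between /g/ and [k']; the remaining terminals match.
Tracing each changed feature up the tree, the paths first meet at Laryngeal; any lower node misses at least one of them.
If Laryngeal spreads, every terminal under it takes /p'/'s value, producing [k'] as observed.
[labial], [dorsal] — on which /p'/ differs from /g/ — are unchanged, so neither Y-node nor anything higher can have spread; the constituent is no larger than Laryngeal.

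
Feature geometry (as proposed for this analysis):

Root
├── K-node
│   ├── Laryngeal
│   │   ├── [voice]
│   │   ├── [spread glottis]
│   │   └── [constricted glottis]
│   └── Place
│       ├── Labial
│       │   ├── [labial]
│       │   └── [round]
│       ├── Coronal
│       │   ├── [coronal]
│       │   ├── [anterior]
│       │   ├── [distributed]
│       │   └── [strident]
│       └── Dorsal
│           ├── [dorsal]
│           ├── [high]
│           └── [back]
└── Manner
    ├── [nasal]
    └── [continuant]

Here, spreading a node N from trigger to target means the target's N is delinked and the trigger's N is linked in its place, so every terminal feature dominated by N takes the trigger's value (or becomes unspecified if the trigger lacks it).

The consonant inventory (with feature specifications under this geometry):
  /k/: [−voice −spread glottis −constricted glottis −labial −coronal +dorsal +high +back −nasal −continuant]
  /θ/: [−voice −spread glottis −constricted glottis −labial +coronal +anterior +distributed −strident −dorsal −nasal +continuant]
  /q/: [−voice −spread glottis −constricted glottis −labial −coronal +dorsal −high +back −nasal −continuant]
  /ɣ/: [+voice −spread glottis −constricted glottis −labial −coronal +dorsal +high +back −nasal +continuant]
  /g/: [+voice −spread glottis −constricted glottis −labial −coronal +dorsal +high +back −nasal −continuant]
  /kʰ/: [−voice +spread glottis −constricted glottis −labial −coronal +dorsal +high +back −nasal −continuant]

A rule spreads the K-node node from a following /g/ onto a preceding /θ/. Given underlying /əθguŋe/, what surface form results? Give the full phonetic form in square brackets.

K-node immediately or transitively dominates [voice], [spread glottis], [constricted glottis], [labial], [round], [coronal], [anterior], [distributed], [strident], [dorsal], [high], [back].
After delinking /θ/'s K-node and linking /g/'s, the affected terminals become [+voice], [−spread glottis], [−constricted glottis], [−labial], [−coronal], [+dorsal], [+high], [+back]; [nasal], [continuant] (outside K-node) are retained from /θ/.
This feature bundle is that of [ɣ], so /əθguŋe/ surfaces as [əɣguŋe].

[əɣguŋe]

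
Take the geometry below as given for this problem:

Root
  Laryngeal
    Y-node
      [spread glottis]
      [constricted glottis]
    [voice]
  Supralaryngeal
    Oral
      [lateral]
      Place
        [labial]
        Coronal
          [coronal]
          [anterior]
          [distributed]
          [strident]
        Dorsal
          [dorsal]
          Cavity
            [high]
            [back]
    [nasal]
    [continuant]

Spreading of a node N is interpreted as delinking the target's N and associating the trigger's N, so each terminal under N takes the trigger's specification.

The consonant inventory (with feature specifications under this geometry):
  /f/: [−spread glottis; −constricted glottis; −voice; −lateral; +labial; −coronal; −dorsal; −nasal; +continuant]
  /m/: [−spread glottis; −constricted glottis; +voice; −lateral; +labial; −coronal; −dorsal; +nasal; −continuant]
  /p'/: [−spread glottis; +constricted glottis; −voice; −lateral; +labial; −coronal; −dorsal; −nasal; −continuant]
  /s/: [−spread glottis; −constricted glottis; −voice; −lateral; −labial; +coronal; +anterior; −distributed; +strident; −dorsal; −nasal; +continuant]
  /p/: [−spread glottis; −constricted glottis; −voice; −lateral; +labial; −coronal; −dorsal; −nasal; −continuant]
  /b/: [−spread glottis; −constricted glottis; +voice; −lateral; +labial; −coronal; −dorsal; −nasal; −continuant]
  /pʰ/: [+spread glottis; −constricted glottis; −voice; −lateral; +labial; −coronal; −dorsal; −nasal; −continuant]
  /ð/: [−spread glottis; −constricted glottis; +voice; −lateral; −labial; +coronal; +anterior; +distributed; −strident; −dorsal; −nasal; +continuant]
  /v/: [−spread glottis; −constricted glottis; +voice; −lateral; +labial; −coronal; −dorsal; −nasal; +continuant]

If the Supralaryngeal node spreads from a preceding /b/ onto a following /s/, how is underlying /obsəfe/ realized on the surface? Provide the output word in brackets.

Supralaryngeal immediately or transitively dominates [lateral], [labial], [coronal], [anterior], [distributed], [strident], [dorsal], [high], [back], [nasal], [continuant].
The target acquires /b/'s values for everything under Supralaryngeal — [−lateral], [+labial], [−coronal], [−dorsal], [−nasal], [−continuant] — while keeping its own [spread glottis], [constricted glottis], [voice].
This feature bundle is that of [p], so /obsəfe/ surfaces as [obpəfe].

[obpəfe]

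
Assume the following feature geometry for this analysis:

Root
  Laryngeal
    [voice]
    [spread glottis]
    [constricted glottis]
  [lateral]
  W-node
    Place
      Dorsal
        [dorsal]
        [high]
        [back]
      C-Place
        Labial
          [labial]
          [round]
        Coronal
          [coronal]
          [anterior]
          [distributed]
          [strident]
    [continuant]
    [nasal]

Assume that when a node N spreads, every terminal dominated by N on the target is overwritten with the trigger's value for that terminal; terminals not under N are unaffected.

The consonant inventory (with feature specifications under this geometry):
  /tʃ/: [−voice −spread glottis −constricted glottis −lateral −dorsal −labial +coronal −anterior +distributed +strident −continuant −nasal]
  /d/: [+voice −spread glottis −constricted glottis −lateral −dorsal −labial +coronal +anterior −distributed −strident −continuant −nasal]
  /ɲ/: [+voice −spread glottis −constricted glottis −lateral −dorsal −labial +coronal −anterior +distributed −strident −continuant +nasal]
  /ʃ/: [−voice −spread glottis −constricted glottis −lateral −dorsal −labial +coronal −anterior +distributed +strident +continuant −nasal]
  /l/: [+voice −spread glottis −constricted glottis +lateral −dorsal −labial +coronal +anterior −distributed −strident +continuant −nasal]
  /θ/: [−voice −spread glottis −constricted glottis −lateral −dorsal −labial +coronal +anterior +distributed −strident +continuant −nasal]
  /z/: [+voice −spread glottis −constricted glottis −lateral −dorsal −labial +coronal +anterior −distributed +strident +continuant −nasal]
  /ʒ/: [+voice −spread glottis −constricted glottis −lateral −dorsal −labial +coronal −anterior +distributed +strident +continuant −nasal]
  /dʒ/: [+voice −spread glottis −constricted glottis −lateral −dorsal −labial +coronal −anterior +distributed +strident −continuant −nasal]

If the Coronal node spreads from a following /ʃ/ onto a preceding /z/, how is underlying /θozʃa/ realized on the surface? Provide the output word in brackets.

[θoʒʃa]

Terminals under Coronal in this geometry: [coronal], [anterior], [distributed], [strident].
After delinking /z/'s Coronal and linking /ʃ/'s, the affected terminals become [+coronal], [−anterior], [+distributed], [+strident]; [voice], [spread glottis], [constricted glottis], … (outside Coronal) are retained from /z/.
This feature bundle is that of [ʒ], so /θozʃa/ surfaces as [θoʒʃa].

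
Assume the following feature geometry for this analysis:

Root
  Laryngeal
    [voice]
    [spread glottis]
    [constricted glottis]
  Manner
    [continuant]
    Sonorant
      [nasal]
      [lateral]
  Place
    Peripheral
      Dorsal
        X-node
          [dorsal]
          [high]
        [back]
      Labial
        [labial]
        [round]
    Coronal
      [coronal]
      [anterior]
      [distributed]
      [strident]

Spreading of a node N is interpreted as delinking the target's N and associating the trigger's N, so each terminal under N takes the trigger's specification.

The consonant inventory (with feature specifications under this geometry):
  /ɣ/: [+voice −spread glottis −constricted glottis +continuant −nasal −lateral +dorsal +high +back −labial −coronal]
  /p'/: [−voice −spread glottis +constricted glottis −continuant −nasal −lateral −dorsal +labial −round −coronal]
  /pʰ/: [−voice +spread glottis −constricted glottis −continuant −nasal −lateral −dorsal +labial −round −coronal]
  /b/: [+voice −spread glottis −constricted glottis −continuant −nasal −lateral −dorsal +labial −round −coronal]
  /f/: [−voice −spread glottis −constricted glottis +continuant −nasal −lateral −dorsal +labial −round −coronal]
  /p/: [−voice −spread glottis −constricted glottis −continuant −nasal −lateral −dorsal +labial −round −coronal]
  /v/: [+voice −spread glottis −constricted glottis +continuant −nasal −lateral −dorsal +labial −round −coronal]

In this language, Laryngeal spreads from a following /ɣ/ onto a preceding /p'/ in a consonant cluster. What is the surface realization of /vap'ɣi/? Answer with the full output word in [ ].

The Laryngeal node dominates the terminals [voice], [spread glottis], [constricted glottis].
After delinking /p'/'s Laryngeal and linking /ɣ/'s, the affected terminals become [+voice], [−spread glottis], [−constricted glottis]; [continuant], [nasal], [lateral], … (outside Laryngeal) are retained from /p'/.
The resulting bundle matches /b/ in the inventory; substituting it for /p'/ gives [vabɣi].

[vabɣi]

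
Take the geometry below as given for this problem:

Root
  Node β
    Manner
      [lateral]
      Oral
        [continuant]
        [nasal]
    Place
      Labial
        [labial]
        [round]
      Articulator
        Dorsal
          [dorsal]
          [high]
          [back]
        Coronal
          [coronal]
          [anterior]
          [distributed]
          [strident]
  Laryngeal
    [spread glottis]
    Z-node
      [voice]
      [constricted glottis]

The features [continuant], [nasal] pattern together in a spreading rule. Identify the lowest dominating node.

[continuant] is immediately dominated by Oral.
[nasal] is immediately dominated by Oral.
These paths first converge at Oral; no daughter of Oral dominates all 2 features, so Oral is the minimal constituent.

Oral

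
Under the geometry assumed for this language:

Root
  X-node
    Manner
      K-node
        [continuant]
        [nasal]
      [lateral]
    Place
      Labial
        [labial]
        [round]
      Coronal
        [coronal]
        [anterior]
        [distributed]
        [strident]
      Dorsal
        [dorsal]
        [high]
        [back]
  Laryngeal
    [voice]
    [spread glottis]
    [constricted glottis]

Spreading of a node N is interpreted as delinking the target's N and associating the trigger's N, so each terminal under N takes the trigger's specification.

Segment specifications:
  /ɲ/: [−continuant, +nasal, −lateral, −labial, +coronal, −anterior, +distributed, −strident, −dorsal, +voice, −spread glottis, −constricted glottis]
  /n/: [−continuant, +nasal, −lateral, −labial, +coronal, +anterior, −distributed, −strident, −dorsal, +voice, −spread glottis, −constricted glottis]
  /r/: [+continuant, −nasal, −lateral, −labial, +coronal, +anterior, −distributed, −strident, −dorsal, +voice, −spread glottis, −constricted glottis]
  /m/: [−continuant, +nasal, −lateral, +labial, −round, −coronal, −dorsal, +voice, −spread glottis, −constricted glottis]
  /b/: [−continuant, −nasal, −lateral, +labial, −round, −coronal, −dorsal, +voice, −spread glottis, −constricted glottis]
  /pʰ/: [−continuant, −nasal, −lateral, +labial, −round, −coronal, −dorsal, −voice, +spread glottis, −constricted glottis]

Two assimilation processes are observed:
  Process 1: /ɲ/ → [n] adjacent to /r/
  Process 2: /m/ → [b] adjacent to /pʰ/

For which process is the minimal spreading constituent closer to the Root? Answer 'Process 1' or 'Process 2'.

Process 1 alters [anterior], [distributed]; the lowest common ancestor is Coronal (depth 3 from Root).
In Process 2, [nasal] changes, so the minimal spreading node is [nasal] at depth 4.
Coronal (depth 3) sits above [nasal] (depth 4), making Process 1 the one with the higher spreading node.

Process 1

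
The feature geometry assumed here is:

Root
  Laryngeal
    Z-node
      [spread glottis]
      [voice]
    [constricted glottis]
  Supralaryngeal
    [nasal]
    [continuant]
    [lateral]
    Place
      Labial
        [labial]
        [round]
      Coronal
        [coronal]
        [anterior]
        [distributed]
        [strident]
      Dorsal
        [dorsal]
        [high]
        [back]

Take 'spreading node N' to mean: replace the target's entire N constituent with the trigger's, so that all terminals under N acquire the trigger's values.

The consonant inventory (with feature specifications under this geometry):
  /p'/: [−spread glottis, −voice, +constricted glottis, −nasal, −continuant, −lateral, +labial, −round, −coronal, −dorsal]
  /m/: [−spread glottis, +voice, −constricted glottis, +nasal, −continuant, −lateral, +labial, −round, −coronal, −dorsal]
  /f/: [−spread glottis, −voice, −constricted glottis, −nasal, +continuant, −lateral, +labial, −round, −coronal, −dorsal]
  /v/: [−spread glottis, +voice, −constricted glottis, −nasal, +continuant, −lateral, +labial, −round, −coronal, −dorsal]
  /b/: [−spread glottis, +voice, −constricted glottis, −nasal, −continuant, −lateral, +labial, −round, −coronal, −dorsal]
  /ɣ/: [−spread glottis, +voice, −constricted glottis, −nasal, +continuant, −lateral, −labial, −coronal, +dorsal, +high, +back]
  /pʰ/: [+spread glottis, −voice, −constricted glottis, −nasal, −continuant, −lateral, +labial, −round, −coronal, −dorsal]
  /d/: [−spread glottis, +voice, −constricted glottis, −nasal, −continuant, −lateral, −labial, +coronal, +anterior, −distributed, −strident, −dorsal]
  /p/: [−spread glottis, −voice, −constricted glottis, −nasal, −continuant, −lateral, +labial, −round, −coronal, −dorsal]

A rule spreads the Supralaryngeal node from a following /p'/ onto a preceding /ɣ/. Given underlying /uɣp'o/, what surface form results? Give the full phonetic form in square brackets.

The Supralaryngeal node dominates the terminals [nasal], [continuant], [lateral], [labial], [round], [coronal], [anterior], [distributed], [strident], [dorsal], [high], [back].
The target acquires /p'/'s values for everything under Supralaryngeal — [−nasal], [−continuant], [−lateral], [+labial], [−round], [−coronal], [−dorsal] — while keeping its own [spread glottis], [voice], [constricted glottis].
The resulting bundle matches /b/ in the inventory; substituting it for /ɣ/ gives [ubp'o].

[ubp'o]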